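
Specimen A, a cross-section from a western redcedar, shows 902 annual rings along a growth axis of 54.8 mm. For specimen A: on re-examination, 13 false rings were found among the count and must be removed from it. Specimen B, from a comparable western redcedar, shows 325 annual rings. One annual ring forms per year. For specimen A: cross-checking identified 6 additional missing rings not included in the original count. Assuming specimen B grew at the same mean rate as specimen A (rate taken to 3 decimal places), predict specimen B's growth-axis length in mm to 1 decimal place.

19.8 mm

Specimen A: correcting the raw count gives 902 − 13 + 6 = 895 true annual rings.
A: 54.8 mm over 895 years gives 54.8 / 895 ≈ 0.061 mm/yr.
Length of B = 0.061 × 325 = 19.8 mm.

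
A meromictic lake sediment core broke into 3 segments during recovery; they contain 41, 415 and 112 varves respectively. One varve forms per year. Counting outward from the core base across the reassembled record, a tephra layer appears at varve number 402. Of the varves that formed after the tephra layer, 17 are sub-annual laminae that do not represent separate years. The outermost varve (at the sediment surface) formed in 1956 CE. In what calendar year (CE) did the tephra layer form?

1807 CE

Total varves = 41 + 415 + 112 = 568.
568 − 402 = 166 varves lie beyond the tephra layer toward the sediment surface.
Excluding 17 false varves: 166 − 17 = 149.
The varve at the sediment surface is 1956 CE, so the tephra layer dates to 1956 − 149 = 1807 CE.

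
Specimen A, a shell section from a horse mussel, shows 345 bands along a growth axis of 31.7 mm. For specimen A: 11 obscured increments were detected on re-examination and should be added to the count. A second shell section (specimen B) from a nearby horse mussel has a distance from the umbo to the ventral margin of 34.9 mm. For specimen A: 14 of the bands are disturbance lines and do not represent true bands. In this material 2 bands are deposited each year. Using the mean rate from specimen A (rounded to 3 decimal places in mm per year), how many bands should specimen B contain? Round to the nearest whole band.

Specimen A: correcting the raw count gives 345 − 14 + 11 = 342 true bands.
Specimen A: 342 bands at 2 per year is 342 / 2 = 171 years.
A: Extension rate ≈ 31.7 / 171 = 0.185 mm/year.
Specimen B: 34.9 mm / 0.185 mm per year = 188.65 years; at 2 bands per year that is 188.65 × 2 ≈ 377 bands.

377 bands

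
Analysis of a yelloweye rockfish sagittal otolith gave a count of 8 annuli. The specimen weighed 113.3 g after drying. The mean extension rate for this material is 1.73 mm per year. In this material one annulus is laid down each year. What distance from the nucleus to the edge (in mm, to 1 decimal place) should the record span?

8 years of growth are recorded.
8 years at 1.73 mm/year gives 1.73 × 8 = 13.8 mm.

13.8 mm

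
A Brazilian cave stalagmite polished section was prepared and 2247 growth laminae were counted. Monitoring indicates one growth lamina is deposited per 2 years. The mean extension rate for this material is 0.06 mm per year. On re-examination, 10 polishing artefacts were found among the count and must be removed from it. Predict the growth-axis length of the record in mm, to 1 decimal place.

Correcting the raw count gives 2247 − 10 = 2237 true growth laminae.
Multiplying by 2 years per growth lamina: 2237 × 2 = 4474 years.
Length ≈ 0.06 × 4474 = 268.4 mm.

268.4 mm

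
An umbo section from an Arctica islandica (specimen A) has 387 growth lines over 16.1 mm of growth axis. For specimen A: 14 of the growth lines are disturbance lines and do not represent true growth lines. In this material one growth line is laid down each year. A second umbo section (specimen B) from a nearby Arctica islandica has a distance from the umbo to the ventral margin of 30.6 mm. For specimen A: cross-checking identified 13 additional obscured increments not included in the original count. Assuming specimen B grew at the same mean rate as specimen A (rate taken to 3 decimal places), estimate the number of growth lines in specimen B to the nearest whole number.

729 growth lines

Specimen A: true growth line count = 387 − 14 + 13 = 386.
A: Mean rate = 16.1 mm / 386 years ≈ 0.042 mm/yr.
For B, 30.6 / 0.042 = 728.57 years ≈ 729 growth lines.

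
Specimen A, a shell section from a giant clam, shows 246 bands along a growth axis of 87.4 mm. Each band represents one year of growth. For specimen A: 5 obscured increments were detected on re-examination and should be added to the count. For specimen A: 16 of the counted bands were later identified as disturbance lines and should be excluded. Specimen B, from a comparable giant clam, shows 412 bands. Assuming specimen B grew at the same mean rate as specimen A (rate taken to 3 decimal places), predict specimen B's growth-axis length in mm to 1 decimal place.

153.3 mm

Specimen A: adjusted count: 246 − 16 + 5 = 235 bands.
A: Mean rate = 87.4 mm / 235 years ≈ 0.372 mm/yr.
B's length ≈ 0.372 × 412 = 153.3 mm.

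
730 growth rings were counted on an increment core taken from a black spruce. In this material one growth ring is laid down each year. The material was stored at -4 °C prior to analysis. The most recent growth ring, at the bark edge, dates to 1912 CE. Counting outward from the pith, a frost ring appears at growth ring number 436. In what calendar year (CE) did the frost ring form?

The frost ring sits at growth ring 436 from the pith, so 730 − 436 = 294 growth rings formed after it.
Counting back 294 years from 1912 CE places the frost ring in 1912 − 294 = 1618 CE.

1618 CE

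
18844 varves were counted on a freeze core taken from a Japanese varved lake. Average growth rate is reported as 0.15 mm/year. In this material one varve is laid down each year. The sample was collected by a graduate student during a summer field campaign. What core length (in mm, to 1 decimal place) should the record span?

The record spans 18844 years at 0.15 mm per year.
Length ≈ 0.15 × 18844 = 2826.6 mm.

2826.6 mm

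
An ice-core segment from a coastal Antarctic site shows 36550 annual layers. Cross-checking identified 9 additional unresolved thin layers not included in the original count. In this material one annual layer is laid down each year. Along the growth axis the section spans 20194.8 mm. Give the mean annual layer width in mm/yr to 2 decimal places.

0.55 mm/yr

Adjusted count: 36550 + 9 = 36559 annual layers.
20194.8 mm over 36559 years gives 20194.8 / 36559 ≈ 0.55 mm/yr.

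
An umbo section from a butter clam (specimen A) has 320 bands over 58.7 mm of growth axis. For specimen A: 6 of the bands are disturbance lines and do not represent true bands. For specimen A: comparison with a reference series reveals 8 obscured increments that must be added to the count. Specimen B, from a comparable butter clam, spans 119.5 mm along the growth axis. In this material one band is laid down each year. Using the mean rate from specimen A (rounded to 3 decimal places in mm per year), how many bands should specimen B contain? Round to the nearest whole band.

Specimen A: adjusted count: 320 − 6 + 8 = 322 bands.
A: Extension rate ≈ 58.7 / 322 = 0.182 mm per year.
B spans 119.5 / 0.182 = 656.59 years ≈ 657 bands.

657 bands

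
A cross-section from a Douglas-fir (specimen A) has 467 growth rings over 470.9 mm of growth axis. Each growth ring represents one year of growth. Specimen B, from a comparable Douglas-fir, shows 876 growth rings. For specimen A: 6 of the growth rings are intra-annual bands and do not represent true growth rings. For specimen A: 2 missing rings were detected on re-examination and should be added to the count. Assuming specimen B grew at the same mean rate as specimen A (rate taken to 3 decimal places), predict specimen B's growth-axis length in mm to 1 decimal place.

Specimen A: after corrections the count is 467 − 6 + 2 = 463 growth rings.
A: Extension rate ≈ 470.9 / 463 = 1.017 mm/year.
Length of B = 1.017 × 876 = 890.9 mm.

890.9 mm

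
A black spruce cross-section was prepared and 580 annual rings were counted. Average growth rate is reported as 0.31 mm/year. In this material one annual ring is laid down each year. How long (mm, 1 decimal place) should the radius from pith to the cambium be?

The record spans 580 years at 0.31 mm per year.
Length ≈ 0.31 × 580 = 179.8 mm.

179.8 mm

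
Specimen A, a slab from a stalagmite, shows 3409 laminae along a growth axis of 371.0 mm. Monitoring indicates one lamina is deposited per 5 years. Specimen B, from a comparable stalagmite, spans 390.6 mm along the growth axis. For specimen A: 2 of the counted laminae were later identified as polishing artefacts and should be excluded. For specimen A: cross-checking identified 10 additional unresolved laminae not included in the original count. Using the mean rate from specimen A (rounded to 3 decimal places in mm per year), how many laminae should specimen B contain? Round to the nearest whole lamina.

Specimen A: adjusted count: 3409 − 2 + 10 = 3417 laminae.
Specimen A: 3417 laminae at 5 years each span 3417 × 5 = 17085 years.
A: Mean rate = 371.0 mm / 17085 years ≈ 0.022 mm/yr.
For B, 390.6 / 0.022 = 17754.55 years; at 5 years per lamina that is 17754.55 / 5 ≈ 3551 laminae.

3551 laminae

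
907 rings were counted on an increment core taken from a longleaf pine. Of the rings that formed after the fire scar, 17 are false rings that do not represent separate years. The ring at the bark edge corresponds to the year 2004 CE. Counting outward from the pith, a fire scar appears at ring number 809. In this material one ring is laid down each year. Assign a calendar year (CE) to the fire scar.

The fire scar sits at ring 809 from the pith, so 907 − 809 = 98 rings formed after it.
Removing the 17 false rings leaves 98 − 17 = 81 true rings beyond the fire scar.
2004 − 81 = 1923 CE.

1923 CE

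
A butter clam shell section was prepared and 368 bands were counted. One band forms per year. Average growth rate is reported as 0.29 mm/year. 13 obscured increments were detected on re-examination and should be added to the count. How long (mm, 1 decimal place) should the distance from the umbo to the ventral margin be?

110.5 mm

True band count = 368 + 13 = 381.
381 years at 0.29 mm/year gives 0.29 × 381 = 110.5 mm.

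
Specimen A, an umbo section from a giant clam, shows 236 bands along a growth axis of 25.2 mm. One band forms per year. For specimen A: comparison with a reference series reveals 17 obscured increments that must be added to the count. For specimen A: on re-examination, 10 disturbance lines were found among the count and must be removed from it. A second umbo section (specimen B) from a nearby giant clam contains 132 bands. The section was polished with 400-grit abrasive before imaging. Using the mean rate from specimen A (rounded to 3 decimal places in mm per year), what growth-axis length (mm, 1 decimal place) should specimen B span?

13.7 mm

Specimen A: correcting the raw count gives 236 − 10 + 17 = 243 true bands.
A: Mean rate = 25.2 mm / 243 years ≈ 0.104 mm per year.
Length of B = 0.104 × 132 = 13.7 mm.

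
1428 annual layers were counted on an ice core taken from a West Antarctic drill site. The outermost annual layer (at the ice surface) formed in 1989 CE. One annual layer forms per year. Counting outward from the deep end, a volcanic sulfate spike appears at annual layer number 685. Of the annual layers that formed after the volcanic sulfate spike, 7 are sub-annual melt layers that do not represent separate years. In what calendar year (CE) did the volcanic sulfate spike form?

1428 − 685 = 743 annual layers lie beyond the volcanic sulfate spike toward the ice surface.
Excluding 7 false annual layers: 743 − 7 = 736.
The annual layer at the ice surface is 1989 CE, so the volcanic sulfate spike dates to 1989 − 736 = 1253 CE.

1253 CE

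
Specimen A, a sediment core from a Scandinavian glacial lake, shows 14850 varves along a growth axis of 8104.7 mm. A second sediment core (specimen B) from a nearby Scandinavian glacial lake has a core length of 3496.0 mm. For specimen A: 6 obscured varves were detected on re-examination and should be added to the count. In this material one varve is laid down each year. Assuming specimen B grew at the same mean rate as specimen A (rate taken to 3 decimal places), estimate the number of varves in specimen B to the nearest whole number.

Specimen A: adjusted count: 14850 + 6 = 14856 varves.
A: Extension rate ≈ 8104.7 / 14856 = 0.546 mm/yr.
For B, 3496.0 / 0.546 = 6402.93 years ≈ 6403 varves.

6403 varves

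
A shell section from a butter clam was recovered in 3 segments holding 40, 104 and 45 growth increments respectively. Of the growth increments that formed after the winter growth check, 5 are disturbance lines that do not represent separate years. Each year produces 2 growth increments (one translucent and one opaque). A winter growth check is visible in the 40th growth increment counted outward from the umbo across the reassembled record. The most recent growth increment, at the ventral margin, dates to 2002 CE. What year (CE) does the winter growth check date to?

1930 CE

Total growth increments = 40 + 104 + 45 = 189.
189 − 40 = 149 growth increments lie beyond the winter growth check toward the ventral margin.
Removing the 5 false growth increments leaves 149 − 5 = 144 true growth increments beyond the winter growth check.
144 growth increments at 2 per year is 144 / 2 = 72 years.
The growth increment at the ventral margin is 2002 CE, so the winter growth check dates to 2002 − 72 = 1930 CE.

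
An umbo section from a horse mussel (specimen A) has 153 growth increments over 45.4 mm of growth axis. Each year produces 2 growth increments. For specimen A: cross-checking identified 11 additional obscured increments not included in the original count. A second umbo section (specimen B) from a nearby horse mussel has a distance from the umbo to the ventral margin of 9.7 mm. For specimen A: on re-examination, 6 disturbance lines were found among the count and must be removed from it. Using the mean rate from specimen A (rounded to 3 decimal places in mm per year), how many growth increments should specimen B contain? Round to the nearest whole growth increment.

Specimen A: true growth increment count = 153 − 6 + 11 = 158.
Specimen A: 158 growth increments at 2 per year is 158 / 2 = 79 years.
A: 45.4 mm over 79 years gives 45.4 / 79 ≈ 0.575 mm/yr.
Specimen B: 9.7 mm / 0.575 mm per year = 16.87 years; at 2 growth increments per year that is 16.87 × 2 ≈ 34 growth increments.

34 growth increments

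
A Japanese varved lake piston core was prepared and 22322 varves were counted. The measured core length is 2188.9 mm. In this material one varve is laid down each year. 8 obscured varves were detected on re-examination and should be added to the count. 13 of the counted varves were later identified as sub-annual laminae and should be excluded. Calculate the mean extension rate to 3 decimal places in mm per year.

0.098 mm per year

Correcting the raw count gives 22322 − 13 + 8 = 22317 true varves.
Extension rate ≈ 2188.9 / 22317 = 0.098 mm per year.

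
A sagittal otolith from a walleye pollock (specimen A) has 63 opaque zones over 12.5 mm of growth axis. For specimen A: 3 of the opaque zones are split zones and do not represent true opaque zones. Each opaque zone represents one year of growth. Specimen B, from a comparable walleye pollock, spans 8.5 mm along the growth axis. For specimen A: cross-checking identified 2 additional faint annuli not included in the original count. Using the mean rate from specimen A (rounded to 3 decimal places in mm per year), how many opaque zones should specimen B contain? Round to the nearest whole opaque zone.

Specimen A: after corrections the count is 63 − 3 + 2 = 62 opaque zones.
A: Mean rate = 12.5 mm / 62 years ≈ 0.202 mm per year.
For B, 8.5 / 0.202 = 42.08 years ≈ 42 opaque zones.

42 opaque zones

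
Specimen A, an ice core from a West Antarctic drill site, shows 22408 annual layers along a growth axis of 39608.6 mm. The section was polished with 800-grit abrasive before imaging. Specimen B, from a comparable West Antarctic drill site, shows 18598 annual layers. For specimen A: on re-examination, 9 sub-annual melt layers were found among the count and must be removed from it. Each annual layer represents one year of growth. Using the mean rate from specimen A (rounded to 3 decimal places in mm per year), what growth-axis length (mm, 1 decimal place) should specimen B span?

Specimen A: true annual layer count = 22408 − 9 = 22399.
A: Mean rate = 39608.6 mm / 22399 years ≈ 1.768 mm per year.
Length of B = 1.768 × 18598 = 32881.3 mm.

32881.3 mm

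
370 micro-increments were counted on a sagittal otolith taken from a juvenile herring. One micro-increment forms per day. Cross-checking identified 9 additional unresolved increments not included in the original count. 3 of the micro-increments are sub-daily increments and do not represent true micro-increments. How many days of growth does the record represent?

Correcting the raw count gives 370 − 3 + 9 = 376 true micro-increments.
At one micro-increment per day, that is 376 days.

376 days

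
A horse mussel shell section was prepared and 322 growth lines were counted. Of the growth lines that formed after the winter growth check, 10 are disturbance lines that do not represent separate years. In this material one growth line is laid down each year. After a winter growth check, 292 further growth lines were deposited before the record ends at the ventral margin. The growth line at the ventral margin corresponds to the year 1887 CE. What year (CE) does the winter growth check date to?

1605 CE

There are 292 growth lines younger than the winter growth check.
Removing the 10 false growth lines leaves 292 − 10 = 282 true growth lines beyond the winter growth check.
Counting back 282 years from 1887 CE places the winter growth check in 1887 − 282 = 1605 CE.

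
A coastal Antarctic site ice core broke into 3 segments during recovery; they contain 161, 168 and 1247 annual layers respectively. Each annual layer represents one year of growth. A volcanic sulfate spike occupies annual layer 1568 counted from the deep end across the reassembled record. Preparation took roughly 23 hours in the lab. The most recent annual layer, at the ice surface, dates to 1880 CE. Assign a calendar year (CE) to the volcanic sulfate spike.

1872 CE

Total annual layers = 161 + 168 + 1247 = 1576.
1576 − 1568 = 8 annual layers lie beyond the volcanic sulfate spike toward the ice surface.
The annual layer at the ice surface is 1880 CE, so the volcanic sulfate spike dates to 1880 − 8 = 1872 CE.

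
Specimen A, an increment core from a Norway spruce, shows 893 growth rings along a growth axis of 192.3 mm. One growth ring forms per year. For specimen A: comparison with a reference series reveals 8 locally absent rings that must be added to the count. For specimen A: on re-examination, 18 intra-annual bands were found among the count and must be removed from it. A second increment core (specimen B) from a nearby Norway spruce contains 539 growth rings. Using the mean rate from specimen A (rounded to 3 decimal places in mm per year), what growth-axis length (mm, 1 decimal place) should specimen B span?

Specimen A: adjusted count: 893 − 18 + 8 = 883 growth rings.
A: 192.3 mm over 883 years gives 192.3 / 883 ≈ 0.218 mm per year.
For B, 0.218 mm/year × 539 years = 117.5 mm.

117.5 mm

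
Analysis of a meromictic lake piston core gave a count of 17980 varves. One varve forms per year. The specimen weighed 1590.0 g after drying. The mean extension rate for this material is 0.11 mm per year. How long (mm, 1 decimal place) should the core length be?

17980 years of growth are recorded.
Predicted length = 0.11 mm/year × 17980 years = 1977.8 mm.

1977.8 mm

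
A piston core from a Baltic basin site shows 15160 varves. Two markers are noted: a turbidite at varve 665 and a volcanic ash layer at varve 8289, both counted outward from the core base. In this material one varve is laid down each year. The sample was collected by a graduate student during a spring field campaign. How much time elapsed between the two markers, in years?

7624 years

The two markers are separated by 8289 − 665 = 7624 varves.
One varve per year makes the interval 7624 years.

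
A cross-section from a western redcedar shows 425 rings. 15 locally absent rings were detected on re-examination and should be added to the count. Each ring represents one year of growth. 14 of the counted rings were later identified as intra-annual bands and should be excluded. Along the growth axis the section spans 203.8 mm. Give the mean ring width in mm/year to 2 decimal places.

0.48 mm/year

After corrections the count is 425 − 14 + 15 = 426 rings.
203.8 mm over 426 years gives 203.8 / 426 ≈ 0.48 mm/year.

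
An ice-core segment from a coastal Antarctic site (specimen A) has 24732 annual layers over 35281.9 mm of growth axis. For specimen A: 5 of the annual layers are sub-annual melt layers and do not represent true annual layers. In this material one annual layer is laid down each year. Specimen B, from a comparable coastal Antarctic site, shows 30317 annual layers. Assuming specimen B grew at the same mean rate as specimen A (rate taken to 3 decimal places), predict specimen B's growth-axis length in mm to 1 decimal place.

43262.4 mm

Specimen A: correcting the raw count gives 24732 − 5 = 24727 true annual layers.
A: 35281.9 mm over 24727 years gives 35281.9 / 24727 ≈ 1.427 mm per year.
For B, 1.427 mm/year × 30317 years = 43262.4 mm.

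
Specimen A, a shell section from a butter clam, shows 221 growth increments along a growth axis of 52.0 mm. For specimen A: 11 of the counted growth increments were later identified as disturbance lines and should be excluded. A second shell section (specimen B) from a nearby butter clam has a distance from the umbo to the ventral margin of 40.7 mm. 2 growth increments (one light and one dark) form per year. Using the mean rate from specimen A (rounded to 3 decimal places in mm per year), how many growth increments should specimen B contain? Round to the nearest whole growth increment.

164 growth increments

Specimen A: adjusted count: 221 − 11 = 210 growth increments.
Specimen A: with 2 growth increments per year, 210 / 2 = 105 years.
A: Extension rate ≈ 52.0 / 105 = 0.495 mm per year.
B spans 40.7 / 0.495 = 82.22 years; at 2 growth increments per year that is 82.22 × 2 ≈ 164 growth increments.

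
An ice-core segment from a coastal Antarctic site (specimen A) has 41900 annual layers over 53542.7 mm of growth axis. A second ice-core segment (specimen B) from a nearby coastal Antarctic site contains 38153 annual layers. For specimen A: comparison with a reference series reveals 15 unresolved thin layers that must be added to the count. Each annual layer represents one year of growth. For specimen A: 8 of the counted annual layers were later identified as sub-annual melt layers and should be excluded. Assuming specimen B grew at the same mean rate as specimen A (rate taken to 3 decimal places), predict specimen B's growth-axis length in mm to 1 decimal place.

48759.5 mm

Specimen A: after corrections the count is 41900 − 8 + 15 = 41907 annual layers.
A: 53542.7 mm over 41907 years gives 53542.7 / 41907 ≈ 1.278 mm per year.
For B, 1.278 mm/year × 38153 years = 48759.5 mm.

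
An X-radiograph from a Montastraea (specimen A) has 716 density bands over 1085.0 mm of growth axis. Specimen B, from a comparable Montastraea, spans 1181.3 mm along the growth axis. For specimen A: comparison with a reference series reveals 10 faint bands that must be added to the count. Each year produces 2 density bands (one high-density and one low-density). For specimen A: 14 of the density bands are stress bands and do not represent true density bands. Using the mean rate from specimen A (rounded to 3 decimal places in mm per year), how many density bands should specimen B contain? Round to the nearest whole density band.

Specimen A: true density band count = 716 − 14 + 10 = 712.
Specimen A: dividing by 2 density bands per year: 712 / 2 = 356 years.
A: 1085.0 mm over 356 years gives 1085.0 / 356 ≈ 3.048 mm/yr.
For B, 1181.3 / 3.048 = 387.57 years; at 2 density bands per year that is 387.57 × 2 ≈ 775 density bands.

775 density bands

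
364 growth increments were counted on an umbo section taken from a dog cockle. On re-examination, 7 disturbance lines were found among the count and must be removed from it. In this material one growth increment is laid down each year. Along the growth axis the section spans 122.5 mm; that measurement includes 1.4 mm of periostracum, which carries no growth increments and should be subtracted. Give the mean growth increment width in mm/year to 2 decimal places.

0.34 mm/year

True growth increment count = 364 − 7 = 357.
The growth record spans 122.5 − 1.4 = 121.1 mm.
Extension rate ≈ 121.1 / 357 = 0.34 mm/year.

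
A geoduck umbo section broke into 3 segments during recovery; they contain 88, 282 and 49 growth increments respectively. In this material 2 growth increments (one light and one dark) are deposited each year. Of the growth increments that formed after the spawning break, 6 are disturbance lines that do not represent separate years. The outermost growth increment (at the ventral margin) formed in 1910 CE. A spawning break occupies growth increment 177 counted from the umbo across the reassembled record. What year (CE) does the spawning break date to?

1792 CE

Total growth increments = 88 + 282 + 49 = 419.
Between growth increment 177 and the ventral margin there are 419 − 177 = 242 growth increments.
Removing the 6 false growth increments leaves 242 − 6 = 236 true growth increments beyond the spawning break.
236 growth increments at 2 per year is 236 / 2 = 118 years.
Counting back 118 years from 1910 CE places the spawning break in 1910 − 118 = 1792 CE.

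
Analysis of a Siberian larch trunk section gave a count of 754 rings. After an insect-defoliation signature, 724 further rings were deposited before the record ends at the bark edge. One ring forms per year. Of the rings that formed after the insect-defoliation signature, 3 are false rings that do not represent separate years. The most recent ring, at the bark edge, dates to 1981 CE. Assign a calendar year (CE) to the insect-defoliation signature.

1260 CE

There are 724 rings younger than the insect-defoliation signature.
Removing the 3 false rings leaves 724 − 3 = 721 true rings beyond the insect-defoliation signature.
Counting back 721 years from 1981 CE places the insect-defoliation signature in 1981 − 721 = 1260 CE.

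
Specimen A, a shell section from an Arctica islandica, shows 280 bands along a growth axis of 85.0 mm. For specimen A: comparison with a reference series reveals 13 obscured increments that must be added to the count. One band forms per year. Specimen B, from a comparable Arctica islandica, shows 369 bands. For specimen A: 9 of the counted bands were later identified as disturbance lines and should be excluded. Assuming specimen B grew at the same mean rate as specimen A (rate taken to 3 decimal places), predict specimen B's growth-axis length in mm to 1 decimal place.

110.3 mm

Specimen A: adjusted count: 280 − 9 + 13 = 284 bands.
A: 85.0 mm over 284 years gives 85.0 / 284 ≈ 0.299 mm per year.
Length of B = 0.299 × 369 = 110.3 mm.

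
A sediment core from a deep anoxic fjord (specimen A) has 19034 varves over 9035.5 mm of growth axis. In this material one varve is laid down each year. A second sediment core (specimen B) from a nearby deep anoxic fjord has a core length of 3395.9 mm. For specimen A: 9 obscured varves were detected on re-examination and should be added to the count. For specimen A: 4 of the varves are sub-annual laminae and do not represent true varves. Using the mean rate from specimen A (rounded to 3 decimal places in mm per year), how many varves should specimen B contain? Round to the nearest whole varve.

7149 varves

Specimen A: after corrections the count is 19034 − 4 + 9 = 19039 varves.
A: Extension rate ≈ 9035.5 / 19039 = 0.475 mm/year.
For B, 3395.9 / 0.475 = 7149.26 years ≈ 7149 varves.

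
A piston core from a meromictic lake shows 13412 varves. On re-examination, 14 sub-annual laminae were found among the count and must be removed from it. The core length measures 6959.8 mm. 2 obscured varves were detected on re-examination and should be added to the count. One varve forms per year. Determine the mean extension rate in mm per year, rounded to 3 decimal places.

Adjusted count: 13412 − 14 + 2 = 13400 varves.
Extension rate ≈ 6959.8 / 13400 = 0.519 mm per year.

0.519 mm per year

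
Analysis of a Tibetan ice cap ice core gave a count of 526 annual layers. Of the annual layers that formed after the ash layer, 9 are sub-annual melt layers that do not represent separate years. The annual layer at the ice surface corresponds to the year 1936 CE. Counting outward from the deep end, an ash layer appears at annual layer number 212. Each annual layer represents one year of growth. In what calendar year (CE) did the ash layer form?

1631 CE

The ash layer sits at annual layer 212 from the deep end, so 526 − 212 = 314 annual layers formed after it.
Removing the 9 false annual layers leaves 314 − 9 = 305 true annual layers beyond the ash layer.
1936 − 305 = 1631 CE.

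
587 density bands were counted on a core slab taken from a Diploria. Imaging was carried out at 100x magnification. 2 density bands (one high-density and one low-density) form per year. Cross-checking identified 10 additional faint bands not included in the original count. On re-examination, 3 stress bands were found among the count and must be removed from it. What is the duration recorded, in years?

297 yr

Adjusted count: 587 − 3 + 10 = 594 density bands.
594 density bands at 2 per year is 594 / 2 = 297 years.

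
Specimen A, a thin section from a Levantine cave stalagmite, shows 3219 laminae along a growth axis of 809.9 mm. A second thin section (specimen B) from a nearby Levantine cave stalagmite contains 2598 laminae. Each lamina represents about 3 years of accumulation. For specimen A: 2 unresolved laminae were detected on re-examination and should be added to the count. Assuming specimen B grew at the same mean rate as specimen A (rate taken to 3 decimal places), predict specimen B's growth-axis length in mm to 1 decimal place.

Specimen A: after corrections the count is 3219 + 2 = 3221 laminae.
Specimen A: multiplying by 3 years per lamina: 3221 × 3 = 9663 years.
A: Mean rate = 809.9 mm / 9663 years ≈ 0.084 mm per year.
Specimen B: at 3 years per lamina, 2598 × 3 = 7794 years. Length of B = 0.084 × 7794 = 654.7 mm.

654.7 mm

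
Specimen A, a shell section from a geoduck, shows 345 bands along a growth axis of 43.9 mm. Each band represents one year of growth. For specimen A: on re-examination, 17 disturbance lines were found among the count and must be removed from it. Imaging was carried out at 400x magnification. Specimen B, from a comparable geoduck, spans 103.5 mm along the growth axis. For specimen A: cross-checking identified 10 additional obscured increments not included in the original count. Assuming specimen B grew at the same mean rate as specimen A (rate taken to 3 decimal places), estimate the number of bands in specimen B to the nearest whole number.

Specimen A: after corrections the count is 345 − 17 + 10 = 338 bands.
A: Mean rate = 43.9 mm / 338 years ≈ 0.130 mm per year.
Specimen B: 103.5 mm / 0.130 mm per year = 796.15 years ≈ 796 bands.

796 bands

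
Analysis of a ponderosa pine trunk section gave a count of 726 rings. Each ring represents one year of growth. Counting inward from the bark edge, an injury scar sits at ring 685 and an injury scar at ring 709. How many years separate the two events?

24 yr

Separation: 709 − 685 = 24 rings.
That is 24 years at one ring per year.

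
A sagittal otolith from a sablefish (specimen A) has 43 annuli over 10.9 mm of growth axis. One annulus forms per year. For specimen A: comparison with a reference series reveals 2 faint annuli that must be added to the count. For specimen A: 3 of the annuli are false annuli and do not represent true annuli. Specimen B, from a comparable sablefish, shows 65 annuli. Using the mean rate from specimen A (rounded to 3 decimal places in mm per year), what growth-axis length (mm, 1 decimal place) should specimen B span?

Specimen A: correcting the raw count gives 43 − 3 + 2 = 42 true annuli.
A: Extension rate ≈ 10.9 / 42 = 0.260 mm/yr.
Length of B = 0.260 × 65 = 16.9 mm.

16.9 mm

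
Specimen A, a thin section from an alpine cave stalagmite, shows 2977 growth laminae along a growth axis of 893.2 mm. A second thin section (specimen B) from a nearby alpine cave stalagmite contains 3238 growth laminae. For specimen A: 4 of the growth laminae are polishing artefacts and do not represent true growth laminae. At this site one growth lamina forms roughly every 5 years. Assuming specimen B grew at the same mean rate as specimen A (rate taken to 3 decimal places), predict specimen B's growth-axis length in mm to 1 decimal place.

Specimen A: after corrections the count is 2977 − 4 = 2973 growth laminae.
Specimen A: at 5 years per growth lamina, 2973 × 5 = 14865 years.
A: Mean rate = 893.2 mm / 14865 years ≈ 0.060 mm per year.
Specimen B: multiplying by 5 years per growth lamina: 3238 × 5 = 16190 years. For B, 0.060 mm/year × 16190 years = 971.4 mm.

971.4 mm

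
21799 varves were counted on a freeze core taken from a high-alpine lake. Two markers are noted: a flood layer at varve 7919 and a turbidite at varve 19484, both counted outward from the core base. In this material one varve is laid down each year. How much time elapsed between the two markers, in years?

11565 years

Separation: 19484 − 7919 = 11565 varves.
At one varve per year, 11565 years elapsed between them.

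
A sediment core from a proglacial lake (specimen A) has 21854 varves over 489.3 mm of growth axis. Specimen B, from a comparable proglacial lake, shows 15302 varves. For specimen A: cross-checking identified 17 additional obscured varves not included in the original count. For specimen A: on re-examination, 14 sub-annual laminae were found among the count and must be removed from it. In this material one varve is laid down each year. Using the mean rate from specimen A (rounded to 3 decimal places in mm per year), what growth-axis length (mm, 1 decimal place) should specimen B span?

336.6 mm

Specimen A: correcting the raw count gives 21854 − 14 + 17 = 21857 true varves.
A: 489.3 mm over 21857 years gives 489.3 / 21857 ≈ 0.022 mm/yr.
For B, 0.022 mm/year × 15302 years = 336.6 mm.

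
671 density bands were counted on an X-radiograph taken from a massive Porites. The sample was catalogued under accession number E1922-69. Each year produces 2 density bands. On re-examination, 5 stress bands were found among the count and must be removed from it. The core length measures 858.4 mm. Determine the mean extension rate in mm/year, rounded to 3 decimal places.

True density band count = 671 − 5 = 666.
666 density bands at 2 per year is 666 / 2 = 333 years.
Mean rate = 858.4 mm / 333 years ≈ 2.578 mm/year.

2.578 mm/year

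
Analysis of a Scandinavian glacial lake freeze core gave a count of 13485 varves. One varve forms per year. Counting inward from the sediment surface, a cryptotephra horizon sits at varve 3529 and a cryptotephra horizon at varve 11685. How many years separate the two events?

8156 years

11685 − 3529 = 8156 varves lie between the two events.
One varve per year makes the interval 8156 years.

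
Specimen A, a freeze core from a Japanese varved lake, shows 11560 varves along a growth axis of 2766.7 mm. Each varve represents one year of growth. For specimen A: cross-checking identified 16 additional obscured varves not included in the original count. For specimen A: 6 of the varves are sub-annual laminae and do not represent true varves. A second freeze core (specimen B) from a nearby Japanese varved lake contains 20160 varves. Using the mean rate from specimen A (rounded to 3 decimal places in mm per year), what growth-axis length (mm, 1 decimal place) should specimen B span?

4818.2 mm

Specimen A: adjusted count: 11560 − 6 + 16 = 11570 varves.
A: Mean rate = 2766.7 mm / 11570 years ≈ 0.239 mm/yr.
Length of B = 0.239 × 20160 = 4818.2 mm.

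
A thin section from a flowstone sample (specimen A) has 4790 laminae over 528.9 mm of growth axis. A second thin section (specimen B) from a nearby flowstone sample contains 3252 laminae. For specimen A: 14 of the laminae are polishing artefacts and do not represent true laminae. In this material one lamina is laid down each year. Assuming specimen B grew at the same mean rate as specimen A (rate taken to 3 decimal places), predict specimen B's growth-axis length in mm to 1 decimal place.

Specimen A: true lamina count = 4790 − 14 = 4776.
A: 528.9 mm over 4776 years gives 528.9 / 4776 ≈ 0.111 mm/yr.
For B, 0.111 mm/year × 3252 years = 361.0 mm.

361.0 mm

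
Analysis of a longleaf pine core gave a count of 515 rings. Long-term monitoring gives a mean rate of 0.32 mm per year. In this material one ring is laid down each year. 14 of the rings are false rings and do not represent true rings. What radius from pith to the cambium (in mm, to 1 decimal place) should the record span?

True ring count = 515 − 14 = 501.
Predicted length = 0.32 mm/year × 501 years = 160.3 mm.

160.3 mm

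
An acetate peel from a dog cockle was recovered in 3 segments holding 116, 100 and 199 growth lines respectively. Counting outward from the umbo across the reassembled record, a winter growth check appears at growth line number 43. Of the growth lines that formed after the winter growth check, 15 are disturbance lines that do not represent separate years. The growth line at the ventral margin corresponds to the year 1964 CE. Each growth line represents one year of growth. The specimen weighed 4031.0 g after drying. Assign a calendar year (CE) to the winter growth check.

Total growth lines = 116 + 100 + 199 = 415.
Between growth line 43 and the ventral margin there are 415 − 43 = 372 growth lines.
Excluding 15 false growth lines: 372 − 15 = 357.
The growth line at the ventral margin is 1964 CE, so the winter growth check dates to 1964 − 357 = 1607 CE.

1607 CE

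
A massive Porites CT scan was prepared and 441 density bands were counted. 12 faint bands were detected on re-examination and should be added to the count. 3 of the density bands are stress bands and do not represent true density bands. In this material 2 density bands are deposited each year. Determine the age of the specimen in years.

After corrections the count is 441 − 3 + 12 = 450 density bands.
Dividing by 2 density bands per year: 450 / 2 = 225 years.

225 years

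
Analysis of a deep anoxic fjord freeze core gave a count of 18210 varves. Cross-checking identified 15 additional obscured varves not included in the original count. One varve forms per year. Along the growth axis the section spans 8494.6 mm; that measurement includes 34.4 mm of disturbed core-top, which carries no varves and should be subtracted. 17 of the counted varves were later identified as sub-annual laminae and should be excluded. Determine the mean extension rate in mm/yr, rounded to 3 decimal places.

True varve count = 18210 − 17 + 15 = 18208.
Net length = 8494.6 − 34.4 = 8460.2 mm.
8460.2 mm over 18208 years gives 8460.2 / 18208 ≈ 0.465 mm/yr.

0.465 mm/yr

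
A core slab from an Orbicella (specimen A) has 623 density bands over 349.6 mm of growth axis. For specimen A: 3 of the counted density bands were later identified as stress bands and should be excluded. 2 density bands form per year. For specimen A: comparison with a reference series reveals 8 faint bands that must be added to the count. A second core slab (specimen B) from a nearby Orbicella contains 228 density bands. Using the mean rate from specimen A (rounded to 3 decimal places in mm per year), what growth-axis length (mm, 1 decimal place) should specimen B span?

126.9 mm

Specimen A: adjusted count: 623 − 3 + 8 = 628 density bands.
Specimen A: with 2 density bands per year, 628 / 2 = 314 years.
A: 349.6 mm over 314 years gives 349.6 / 314 ≈ 1.113 mm per year.
Specimen B: dividing by 2 density bands per year: 228 / 2 = 114 years. Length of B = 1.113 × 114 = 126.9 mm.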